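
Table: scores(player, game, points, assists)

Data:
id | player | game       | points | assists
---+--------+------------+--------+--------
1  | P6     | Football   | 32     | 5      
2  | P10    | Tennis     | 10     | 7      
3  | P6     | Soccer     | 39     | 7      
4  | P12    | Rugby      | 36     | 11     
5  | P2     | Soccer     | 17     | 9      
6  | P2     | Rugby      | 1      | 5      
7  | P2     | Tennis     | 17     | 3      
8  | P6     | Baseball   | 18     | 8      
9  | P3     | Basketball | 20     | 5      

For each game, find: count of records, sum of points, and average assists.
SELECT game,
       COUNT(*) as cnt,
       SUM(points) as total_points,
       AVG(assists) as avg_assists
FROM scores
GROUP BY game

Result:
  Baseball: 1 records, 18 total points, 8.00 avg assists
  Basketball: 1 records, 20 total points, 5.00 avg assists
  Football: 1 records, 32 total points, 5.00 avg assists
  Rugby: 2 records, 37 total points, 8.00 avg assists
  Soccer: 2 records, 56 total points, 8.00 avg assists
  Tennis: 2 records, 27 total points, 5.00 avg assists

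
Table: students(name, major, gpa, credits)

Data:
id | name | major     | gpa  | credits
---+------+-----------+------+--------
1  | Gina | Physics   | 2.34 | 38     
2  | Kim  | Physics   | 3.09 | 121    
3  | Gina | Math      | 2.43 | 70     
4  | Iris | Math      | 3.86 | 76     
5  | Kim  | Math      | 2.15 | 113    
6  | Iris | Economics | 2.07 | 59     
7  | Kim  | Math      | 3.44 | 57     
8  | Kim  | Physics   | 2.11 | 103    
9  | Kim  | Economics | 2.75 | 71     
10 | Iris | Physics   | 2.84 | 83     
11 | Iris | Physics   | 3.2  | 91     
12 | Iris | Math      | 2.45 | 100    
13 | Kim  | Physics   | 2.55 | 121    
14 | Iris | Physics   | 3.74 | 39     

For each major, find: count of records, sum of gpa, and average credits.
SELECT major,
       COUNT(*) as cnt,
       SUM(gpa) as total_gpa,
       AVG(credits) as avg_credits
FROM students
GROUP BY major

Result:
  Economics: 2 records, 4.82 total gpa, 65.00 avg credits
  Math: 5 records, 14.33 total gpa, 83.20 avg credits
  Physics: 7 records, 19.87 total gpa, 85.14 avg credits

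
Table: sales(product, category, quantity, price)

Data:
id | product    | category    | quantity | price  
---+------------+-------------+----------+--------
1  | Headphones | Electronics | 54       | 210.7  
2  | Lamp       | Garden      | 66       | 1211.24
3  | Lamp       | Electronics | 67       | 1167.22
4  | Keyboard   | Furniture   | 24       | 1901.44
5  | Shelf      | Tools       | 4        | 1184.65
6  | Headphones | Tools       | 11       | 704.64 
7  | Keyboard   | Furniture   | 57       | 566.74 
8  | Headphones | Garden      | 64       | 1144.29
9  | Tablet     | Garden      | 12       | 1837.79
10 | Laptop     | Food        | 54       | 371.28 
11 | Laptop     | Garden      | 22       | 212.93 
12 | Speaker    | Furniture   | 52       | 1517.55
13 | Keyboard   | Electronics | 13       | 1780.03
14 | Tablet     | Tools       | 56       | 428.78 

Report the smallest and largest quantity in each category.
SELECT category, MIN(quantity), MAX(quantity)
FROM sales
GROUP BY category

Result:
  Electronics: min=13, max=67
  Food: min=54, max=54
  Furniture: min=24, max=57
  Garden: min=12, max=66
  Tools: min=4, max=56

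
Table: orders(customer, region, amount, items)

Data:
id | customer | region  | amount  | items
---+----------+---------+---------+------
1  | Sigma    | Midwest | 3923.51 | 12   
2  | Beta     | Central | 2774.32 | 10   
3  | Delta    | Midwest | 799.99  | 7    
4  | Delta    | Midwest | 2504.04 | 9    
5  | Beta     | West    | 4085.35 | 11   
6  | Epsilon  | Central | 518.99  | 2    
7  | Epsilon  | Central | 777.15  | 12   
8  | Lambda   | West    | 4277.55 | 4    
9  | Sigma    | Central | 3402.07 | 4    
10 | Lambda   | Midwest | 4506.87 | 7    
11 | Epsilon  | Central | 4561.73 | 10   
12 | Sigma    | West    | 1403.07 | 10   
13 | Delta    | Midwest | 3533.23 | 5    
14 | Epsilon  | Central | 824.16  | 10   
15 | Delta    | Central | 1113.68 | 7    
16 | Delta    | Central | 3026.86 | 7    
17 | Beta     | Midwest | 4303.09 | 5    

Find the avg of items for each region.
SELECT region, AVG(items) as result
FROM orders
GROUP BY region

Result:
  Central: 7.75
  Midwest: 7.50
  West: 8.33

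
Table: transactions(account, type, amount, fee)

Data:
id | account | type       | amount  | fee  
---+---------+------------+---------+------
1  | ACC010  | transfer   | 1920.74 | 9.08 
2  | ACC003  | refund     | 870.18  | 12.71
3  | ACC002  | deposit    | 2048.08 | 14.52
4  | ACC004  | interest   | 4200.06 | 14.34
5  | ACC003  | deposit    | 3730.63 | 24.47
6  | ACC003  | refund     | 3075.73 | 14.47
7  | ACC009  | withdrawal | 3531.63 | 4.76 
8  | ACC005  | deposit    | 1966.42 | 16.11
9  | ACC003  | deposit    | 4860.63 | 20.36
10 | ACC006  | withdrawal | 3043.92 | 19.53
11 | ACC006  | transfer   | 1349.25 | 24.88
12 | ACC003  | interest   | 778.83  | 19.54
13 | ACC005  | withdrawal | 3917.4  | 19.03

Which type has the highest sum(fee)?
SELECT type, SUM(fee) as val
FROM transactions
GROUP BY type
ORDER BY val DESC
LIMIT 1

Result: deposit with sum(fee) = 75.46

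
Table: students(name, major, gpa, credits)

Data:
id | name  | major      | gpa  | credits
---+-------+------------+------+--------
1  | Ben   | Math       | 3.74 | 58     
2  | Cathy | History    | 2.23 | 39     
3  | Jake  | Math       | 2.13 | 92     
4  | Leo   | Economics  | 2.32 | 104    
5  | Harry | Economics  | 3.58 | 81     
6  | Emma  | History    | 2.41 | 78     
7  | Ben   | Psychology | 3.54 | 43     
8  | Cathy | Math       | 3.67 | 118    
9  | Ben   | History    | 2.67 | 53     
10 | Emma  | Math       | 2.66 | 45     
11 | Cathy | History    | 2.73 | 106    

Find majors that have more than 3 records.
SELECT major, COUNT(*) as cnt
FROM students
GROUP BY major
HAVING COUNT(*) > 3

Result:
  History: 4
  Math: 4

Note: HAVING filters groups after aggregation, WHERE filters rows before.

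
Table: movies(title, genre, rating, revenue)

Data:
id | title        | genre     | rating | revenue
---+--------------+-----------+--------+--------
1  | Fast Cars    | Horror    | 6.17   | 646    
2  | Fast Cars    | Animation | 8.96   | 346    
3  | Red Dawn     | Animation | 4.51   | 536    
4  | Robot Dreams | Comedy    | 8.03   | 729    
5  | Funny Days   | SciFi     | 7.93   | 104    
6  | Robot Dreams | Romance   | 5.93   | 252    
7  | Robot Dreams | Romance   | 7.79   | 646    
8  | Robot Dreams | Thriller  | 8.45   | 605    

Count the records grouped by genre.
SELECT genre, COUNT(*) as count
FROM movies
GROUP BY genre

Result:
  Animation: 2
  Comedy: 1
  Horror: 1
  Romance: 2
  SciFi: 1
  Thriller: 1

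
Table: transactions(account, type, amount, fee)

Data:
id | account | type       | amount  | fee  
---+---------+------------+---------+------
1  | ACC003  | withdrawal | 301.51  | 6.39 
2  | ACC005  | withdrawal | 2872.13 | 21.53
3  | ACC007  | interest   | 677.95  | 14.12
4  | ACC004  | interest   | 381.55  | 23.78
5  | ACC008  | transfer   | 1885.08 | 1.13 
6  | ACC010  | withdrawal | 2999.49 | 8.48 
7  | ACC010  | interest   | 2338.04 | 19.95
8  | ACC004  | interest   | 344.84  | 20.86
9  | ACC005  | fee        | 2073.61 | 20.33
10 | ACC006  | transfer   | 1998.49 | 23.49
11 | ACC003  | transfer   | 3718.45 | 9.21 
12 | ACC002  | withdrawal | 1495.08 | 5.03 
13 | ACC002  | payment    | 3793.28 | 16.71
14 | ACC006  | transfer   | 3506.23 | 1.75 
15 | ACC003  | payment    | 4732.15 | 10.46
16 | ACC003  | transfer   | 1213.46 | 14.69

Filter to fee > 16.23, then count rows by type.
SELECT type, COUNT(*)
FROM transactions
WHERE fee > 16.23
GROUP BY type

Note: WHERE filters rows before grouping.

Result:
  fee: 1
  interest: 3
  payment: 1
  transfer: 1
  withdrawal: 1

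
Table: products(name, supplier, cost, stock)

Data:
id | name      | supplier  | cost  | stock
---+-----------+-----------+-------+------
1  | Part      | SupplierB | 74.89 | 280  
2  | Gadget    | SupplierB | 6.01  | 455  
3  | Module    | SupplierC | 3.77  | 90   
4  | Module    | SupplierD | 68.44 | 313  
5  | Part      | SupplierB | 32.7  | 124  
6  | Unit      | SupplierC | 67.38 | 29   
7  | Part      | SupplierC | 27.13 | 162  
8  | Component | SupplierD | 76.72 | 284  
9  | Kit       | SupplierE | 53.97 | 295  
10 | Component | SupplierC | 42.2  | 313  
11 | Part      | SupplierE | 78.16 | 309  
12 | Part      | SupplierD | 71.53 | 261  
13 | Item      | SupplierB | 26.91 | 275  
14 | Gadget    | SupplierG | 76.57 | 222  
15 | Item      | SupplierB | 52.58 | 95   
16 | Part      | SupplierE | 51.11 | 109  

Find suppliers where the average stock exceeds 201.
SELECT supplier, AVG(stock)
FROM products
GROUP BY supplier
HAVING AVG(stock) > 201

Result:
  SupplierB: avg=245.80
  SupplierD: avg=286.00
  SupplierE: avg=237.67
  SupplierG: avg=222.00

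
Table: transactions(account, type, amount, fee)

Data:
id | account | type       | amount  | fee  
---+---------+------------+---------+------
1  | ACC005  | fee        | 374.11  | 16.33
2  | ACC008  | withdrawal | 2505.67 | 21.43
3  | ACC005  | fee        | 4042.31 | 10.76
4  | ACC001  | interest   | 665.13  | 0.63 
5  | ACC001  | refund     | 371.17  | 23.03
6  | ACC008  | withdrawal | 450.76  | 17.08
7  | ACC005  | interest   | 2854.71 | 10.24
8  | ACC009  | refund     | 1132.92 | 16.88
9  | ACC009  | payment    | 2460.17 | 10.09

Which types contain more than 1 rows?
SELECT type, COUNT(*) as cnt
FROM transactions
GROUP BY type
HAVING COUNT(*) > 1

Result:
  fee: 2
  interest: 2
  refund: 2
  withdrawal: 2

Note: HAVING filters groups after aggregation, WHERE filters rows before.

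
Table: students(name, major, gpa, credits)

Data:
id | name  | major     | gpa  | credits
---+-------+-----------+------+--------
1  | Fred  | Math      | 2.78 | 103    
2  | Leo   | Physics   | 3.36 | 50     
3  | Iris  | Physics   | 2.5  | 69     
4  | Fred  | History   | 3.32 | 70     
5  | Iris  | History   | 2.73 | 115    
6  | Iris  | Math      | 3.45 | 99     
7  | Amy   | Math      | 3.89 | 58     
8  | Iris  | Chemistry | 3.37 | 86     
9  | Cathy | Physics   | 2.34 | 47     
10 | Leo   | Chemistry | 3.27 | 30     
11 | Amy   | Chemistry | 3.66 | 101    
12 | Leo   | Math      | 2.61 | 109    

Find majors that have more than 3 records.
SELECT major, COUNT(*) as cnt
FROM students
GROUP BY major
HAVING COUNT(*) > 3

Result:
  Math: 4

Note: HAVING filters groups after aggregation, WHERE filters rows before.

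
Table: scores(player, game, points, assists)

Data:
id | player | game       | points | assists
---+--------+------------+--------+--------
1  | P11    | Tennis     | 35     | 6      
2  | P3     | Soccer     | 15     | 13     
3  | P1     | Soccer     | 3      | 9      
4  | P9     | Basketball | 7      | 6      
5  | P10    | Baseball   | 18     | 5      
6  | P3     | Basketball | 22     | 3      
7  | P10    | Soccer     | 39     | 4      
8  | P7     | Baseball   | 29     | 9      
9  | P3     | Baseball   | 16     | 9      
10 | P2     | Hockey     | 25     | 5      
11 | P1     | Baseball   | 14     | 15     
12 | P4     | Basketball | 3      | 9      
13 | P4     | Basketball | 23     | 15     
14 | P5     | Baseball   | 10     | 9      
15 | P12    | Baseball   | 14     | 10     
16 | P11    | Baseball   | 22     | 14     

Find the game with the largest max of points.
SELECT game, MAX(points) as val
FROM scores
GROUP BY game
ORDER BY val DESC
LIMIT 1

Result: Soccer with max(points) = 39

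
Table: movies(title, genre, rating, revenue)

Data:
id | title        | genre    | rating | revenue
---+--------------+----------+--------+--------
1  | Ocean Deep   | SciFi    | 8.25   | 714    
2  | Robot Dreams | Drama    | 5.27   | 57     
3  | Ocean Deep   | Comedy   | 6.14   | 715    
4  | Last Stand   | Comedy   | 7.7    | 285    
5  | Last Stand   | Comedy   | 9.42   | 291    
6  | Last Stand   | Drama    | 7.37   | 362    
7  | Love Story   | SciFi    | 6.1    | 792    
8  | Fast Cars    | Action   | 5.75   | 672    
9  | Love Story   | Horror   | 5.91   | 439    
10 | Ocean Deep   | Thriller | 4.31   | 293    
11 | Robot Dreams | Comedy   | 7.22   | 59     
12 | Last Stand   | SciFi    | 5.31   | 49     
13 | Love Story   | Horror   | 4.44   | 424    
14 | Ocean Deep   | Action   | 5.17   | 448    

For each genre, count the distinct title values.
SELECT genre, COUNT(DISTINCT title)
FROM movies
GROUP BY genre

Result:
  Action: 2 distinct
  Comedy: 3 distinct
  Drama: 2 distinct
  Horror: 1 distinct
  SciFi: 3 distinct
  Thriller: 1 distinct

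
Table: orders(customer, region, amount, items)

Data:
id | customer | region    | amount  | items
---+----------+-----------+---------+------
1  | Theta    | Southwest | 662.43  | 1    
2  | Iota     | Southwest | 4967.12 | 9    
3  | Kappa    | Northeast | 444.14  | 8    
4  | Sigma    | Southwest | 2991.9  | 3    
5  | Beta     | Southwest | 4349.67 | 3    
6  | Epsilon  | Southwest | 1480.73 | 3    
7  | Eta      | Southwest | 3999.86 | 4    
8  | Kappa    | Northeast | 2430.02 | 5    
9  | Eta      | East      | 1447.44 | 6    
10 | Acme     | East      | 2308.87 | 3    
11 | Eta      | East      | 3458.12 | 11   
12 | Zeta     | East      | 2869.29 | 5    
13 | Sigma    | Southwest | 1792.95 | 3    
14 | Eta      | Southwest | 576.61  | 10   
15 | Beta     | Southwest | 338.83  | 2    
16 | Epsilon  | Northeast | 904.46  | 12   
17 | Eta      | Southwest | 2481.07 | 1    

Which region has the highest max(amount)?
SELECT region, MAX(amount) as val
FROM orders
GROUP BY region
ORDER BY val DESC
LIMIT 1

Result: Southwest with max(amount) = 4967.12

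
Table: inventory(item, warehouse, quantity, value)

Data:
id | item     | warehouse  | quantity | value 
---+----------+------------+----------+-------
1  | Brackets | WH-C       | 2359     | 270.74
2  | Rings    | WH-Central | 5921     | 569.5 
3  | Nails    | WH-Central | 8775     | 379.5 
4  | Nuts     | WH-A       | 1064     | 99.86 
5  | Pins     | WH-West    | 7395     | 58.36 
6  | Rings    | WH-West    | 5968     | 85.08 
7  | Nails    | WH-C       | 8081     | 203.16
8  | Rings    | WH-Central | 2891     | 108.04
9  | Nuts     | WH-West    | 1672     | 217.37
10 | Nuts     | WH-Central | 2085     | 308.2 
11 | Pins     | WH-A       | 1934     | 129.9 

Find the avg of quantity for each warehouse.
SELECT warehouse, AVG(quantity) as result
FROM inventory
GROUP BY warehouse

Result:
  WH-A: 1499.00
  WH-C: 5220.00
  WH-Central: 4918.00
  WH-West: 5011.67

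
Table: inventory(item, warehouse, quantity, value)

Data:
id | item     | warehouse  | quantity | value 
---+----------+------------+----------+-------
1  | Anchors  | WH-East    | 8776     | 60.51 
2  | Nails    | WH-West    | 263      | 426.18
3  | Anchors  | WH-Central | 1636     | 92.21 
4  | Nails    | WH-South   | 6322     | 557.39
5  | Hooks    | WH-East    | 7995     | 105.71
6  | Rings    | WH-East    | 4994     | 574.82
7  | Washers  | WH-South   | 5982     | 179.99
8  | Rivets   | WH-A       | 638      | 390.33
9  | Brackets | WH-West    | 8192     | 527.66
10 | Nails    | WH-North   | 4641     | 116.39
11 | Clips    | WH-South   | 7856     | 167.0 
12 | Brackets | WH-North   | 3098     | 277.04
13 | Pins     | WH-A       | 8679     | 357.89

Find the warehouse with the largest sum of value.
SELECT warehouse, SUM(value) as val
FROM inventory
GROUP BY warehouse
ORDER BY val DESC
LIMIT 1

Result: WH-West with sum(value) = 953.84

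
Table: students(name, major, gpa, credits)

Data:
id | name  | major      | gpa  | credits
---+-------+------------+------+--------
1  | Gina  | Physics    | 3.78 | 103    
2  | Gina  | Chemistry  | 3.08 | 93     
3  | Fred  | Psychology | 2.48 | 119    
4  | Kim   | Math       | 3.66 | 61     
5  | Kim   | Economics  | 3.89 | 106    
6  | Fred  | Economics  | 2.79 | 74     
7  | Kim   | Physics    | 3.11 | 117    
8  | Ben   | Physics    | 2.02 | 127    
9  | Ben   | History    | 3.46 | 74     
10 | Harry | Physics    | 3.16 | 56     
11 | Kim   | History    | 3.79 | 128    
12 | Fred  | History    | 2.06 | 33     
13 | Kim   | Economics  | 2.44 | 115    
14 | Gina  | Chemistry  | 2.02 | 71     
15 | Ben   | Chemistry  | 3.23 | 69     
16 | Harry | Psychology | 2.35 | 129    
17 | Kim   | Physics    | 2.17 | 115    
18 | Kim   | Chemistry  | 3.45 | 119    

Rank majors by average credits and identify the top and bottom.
SELECT major, AVG(credits)
FROM students
GROUP BY major
ORDER BY AVG(credits)

All groups:
  Math: 61.00
  History: 78.33
  Chemistry: 88.00
  Economics: 98.33
  Physics: 103.60
  Psychology: 124.00

Highest: Psychology (124.00)
Lowest: Math (61.00)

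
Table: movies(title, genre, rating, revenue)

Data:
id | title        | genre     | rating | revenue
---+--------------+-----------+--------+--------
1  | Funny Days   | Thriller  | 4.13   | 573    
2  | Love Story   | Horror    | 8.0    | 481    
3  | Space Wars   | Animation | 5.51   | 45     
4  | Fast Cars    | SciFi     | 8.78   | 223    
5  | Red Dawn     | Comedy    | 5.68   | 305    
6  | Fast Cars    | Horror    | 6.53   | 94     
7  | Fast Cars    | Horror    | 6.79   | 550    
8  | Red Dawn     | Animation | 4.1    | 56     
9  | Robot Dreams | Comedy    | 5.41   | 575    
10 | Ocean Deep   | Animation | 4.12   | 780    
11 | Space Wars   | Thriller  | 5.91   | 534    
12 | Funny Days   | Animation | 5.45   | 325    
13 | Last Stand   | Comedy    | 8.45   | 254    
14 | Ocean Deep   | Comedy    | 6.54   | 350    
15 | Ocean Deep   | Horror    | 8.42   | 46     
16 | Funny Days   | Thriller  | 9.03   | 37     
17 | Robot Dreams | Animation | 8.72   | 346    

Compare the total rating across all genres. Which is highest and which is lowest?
SELECT genre, SUM(rating)
FROM movies
GROUP BY genre
ORDER BY SUM(rating)

All groups:
  SciFi: 8.78
  Thriller: 19.07
  Comedy: 26.08
  Animation: 27.90
  Horror: 29.74

Highest: Horror (29.74)
Lowest: SciFi (8.78)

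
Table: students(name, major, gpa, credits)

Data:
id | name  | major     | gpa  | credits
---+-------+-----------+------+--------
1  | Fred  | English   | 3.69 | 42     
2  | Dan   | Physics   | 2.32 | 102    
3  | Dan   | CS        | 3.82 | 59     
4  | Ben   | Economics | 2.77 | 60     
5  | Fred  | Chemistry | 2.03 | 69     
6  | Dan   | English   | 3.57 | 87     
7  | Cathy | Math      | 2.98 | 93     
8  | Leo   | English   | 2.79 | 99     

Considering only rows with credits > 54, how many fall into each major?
SELECT major, COUNT(*)
FROM students
WHERE credits > 54
GROUP BY major

Note: WHERE filters rows before grouping.

Result:
  CS: 1
  Chemistry: 1
  Economics: 1
  English: 2
  Math: 1
  Physics: 1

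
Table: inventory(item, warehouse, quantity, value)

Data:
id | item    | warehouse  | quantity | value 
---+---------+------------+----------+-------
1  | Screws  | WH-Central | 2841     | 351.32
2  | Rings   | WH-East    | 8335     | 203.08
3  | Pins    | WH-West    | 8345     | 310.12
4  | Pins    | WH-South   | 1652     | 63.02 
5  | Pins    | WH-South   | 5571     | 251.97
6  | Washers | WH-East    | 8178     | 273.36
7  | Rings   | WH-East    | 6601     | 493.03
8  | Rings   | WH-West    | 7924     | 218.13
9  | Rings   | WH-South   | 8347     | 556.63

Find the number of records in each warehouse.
SELECT warehouse, COUNT(*) as count
FROM inventory
GROUP BY warehouse

Result:
  WH-Central: 1
  WH-East: 3
  WH-South: 3
  WH-West: 2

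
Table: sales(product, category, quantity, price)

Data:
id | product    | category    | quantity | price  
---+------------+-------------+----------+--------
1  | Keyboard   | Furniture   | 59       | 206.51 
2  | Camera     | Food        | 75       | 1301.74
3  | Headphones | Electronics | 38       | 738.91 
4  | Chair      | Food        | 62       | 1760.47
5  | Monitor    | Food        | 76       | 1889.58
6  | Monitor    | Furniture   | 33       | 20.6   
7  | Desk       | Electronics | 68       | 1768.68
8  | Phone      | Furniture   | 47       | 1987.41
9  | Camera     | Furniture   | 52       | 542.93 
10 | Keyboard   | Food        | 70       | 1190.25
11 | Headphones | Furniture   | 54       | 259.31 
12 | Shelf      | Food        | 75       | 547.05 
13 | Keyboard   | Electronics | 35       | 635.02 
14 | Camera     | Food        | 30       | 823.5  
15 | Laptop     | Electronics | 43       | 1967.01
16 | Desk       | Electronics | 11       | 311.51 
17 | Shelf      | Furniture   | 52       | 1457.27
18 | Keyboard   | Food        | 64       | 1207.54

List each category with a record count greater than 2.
SELECT category, COUNT(*) as cnt
FROM sales
GROUP BY category
HAVING COUNT(*) > 2

Result:
  Electronics: 5
  Food: 7
  Furniture: 6

Note: HAVING filters groups after aggregation, WHERE filters rows before.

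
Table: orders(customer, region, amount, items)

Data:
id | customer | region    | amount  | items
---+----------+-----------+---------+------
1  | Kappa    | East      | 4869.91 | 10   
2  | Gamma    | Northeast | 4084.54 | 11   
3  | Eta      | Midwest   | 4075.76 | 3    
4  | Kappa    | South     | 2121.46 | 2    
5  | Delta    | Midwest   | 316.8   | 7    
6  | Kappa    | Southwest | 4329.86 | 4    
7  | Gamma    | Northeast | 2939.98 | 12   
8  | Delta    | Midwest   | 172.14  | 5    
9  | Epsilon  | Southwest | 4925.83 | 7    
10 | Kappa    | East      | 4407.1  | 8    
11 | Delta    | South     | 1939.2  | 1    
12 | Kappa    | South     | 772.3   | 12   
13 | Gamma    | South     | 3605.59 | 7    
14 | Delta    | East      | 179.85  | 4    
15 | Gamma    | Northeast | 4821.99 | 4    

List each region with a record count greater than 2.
SELECT region, COUNT(*) as cnt
FROM orders
GROUP BY region
HAVING COUNT(*) > 2

Result:
  East: 3
  Midwest: 3
  Northeast: 3
  South: 4

Note: HAVING filters groups after aggregation, WHERE filters rows before.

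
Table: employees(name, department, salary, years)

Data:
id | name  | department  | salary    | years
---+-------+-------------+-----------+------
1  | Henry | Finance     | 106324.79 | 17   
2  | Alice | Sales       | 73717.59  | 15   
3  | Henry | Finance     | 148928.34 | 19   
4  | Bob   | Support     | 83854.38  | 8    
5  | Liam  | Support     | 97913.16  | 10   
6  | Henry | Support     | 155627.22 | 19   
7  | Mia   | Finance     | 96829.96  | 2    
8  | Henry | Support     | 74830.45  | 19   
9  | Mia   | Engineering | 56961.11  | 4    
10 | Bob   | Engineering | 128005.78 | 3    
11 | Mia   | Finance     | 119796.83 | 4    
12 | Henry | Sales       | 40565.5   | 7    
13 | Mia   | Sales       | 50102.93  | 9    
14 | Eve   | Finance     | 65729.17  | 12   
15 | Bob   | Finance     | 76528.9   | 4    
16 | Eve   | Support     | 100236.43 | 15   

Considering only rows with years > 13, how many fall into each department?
SELECT department, COUNT(*)
FROM employees
WHERE years > 13
GROUP BY department

Note: WHERE filters rows before grouping.

Result:
  Finance: 2
  Sales: 1
  Support: 3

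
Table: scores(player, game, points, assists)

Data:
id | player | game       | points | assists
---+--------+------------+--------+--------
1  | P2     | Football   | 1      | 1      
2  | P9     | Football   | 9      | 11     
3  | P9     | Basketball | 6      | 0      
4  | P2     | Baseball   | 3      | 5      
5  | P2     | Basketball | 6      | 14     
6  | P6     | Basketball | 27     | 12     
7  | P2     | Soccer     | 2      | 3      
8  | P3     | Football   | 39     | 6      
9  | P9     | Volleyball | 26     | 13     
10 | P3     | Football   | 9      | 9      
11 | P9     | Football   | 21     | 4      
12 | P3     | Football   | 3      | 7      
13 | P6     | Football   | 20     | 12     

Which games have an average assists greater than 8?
SELECT game, AVG(assists)
FROM scores
GROUP BY game
HAVING AVG(assists) > 8

Result:
  Basketball: avg=8.67
  Volleyball: avg=13.00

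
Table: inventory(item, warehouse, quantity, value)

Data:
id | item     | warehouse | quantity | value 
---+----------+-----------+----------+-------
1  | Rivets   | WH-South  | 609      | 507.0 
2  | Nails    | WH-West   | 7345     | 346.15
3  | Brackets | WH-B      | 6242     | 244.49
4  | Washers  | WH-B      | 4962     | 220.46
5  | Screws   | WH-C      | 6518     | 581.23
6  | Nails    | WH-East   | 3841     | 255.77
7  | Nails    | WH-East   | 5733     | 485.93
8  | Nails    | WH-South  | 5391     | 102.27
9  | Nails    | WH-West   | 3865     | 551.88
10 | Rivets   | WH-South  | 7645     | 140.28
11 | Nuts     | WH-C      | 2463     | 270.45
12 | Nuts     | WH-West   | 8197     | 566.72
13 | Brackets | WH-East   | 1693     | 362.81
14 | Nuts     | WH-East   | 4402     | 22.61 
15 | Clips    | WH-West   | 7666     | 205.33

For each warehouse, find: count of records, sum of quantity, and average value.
SELECT warehouse,
       COUNT(*) as cnt,
       SUM(quantity) as total_quantity,
       AVG(value) as avg_value
FROM inventory
GROUP BY warehouse

Result:
  WH-B: 2 records, 11204 total quantity, 232.48 avg value
  WH-C: 2 records, 8981 total quantity, 425.84 avg value
  WH-East: 4 records, 15669 total quantity, 281.78 avg value
  WH-South: 3 records, 13645 total quantity, 249.85 avg value
  WH-West: 4 records, 27073 total quantity, 417.52 avg value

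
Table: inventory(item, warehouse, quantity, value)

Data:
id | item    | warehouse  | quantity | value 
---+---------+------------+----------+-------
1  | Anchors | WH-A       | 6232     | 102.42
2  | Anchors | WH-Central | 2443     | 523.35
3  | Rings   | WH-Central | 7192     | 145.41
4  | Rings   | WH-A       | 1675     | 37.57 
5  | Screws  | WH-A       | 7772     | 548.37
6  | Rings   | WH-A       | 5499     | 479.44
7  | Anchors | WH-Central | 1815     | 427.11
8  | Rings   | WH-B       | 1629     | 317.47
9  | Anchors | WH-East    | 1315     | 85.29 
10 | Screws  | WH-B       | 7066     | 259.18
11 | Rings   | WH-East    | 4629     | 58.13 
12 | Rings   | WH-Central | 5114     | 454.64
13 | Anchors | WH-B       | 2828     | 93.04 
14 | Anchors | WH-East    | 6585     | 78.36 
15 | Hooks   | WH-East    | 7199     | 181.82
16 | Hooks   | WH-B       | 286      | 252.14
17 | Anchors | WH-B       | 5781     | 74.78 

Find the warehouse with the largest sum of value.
SELECT warehouse, SUM(value) as val
FROM inventory
GROUP BY warehouse
ORDER BY val DESC
LIMIT 1

Result: WH-Central with sum(value) = 1550.51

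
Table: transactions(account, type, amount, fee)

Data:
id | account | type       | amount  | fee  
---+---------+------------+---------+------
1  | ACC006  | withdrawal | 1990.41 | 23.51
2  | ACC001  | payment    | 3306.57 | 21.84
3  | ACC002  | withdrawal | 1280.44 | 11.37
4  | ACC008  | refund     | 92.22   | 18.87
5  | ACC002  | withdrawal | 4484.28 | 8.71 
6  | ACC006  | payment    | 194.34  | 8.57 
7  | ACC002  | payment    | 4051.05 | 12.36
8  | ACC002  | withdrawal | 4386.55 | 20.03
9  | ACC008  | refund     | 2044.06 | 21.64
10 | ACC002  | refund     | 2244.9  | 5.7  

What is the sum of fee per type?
SELECT type, SUM(fee) as result
FROM transactions
GROUP BY type

Result:
  payment: 42.77
  refund: 46.21
  withdrawal: 63.62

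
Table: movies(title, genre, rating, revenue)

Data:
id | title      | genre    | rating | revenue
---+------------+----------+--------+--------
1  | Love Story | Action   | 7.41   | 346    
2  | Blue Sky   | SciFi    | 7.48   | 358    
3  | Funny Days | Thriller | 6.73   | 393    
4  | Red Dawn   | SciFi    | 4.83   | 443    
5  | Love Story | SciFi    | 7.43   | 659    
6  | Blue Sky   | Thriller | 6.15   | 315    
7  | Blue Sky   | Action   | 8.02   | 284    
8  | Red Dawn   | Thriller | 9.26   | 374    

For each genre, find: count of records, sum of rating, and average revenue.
SELECT genre,
       COUNT(*) as cnt,
       SUM(rating) as total_rating,
       AVG(revenue) as avg_revenue
FROM movies
GROUP BY genre

Result:
  Action: 2 records, 15.43 total rating, 315.00 avg revenue
  SciFi: 3 records, 19.74 total rating, 486.67 avg revenue
  Thriller: 3 records, 22.14 total rating, 360.67 avg revenue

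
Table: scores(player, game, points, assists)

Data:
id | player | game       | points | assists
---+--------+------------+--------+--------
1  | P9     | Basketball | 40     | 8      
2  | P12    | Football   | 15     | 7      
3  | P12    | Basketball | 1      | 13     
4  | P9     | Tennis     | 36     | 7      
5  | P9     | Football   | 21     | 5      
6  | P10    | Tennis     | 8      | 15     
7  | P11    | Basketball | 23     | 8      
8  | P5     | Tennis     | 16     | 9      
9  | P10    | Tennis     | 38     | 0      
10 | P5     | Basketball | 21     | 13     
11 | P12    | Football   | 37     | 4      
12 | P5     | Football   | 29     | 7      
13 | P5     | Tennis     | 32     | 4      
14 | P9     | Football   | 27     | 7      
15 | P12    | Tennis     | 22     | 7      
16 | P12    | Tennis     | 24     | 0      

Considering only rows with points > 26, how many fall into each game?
SELECT game, COUNT(*)
FROM scores
WHERE points > 26
GROUP BY game

Note: WHERE filters rows before grouping.

Result:
  Basketball: 1
  Football: 3
  Tennis: 3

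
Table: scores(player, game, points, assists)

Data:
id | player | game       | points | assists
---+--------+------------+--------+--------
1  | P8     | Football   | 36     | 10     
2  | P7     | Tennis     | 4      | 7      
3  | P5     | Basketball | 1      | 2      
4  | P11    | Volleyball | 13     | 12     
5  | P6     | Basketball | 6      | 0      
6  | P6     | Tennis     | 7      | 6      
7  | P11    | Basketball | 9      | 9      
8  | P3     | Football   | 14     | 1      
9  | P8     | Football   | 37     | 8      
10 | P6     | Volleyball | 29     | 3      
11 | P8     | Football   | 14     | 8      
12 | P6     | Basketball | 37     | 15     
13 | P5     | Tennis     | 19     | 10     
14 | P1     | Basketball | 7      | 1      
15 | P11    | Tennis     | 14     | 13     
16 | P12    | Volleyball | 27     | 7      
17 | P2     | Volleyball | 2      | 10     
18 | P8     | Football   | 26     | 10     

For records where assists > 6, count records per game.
SELECT game, COUNT(*)
FROM scores
WHERE assists > 6
GROUP BY game

Note: WHERE filters rows before grouping.

Result:
  Basketball: 2
  Football: 4
  Tennis: 3
  Volleyball: 3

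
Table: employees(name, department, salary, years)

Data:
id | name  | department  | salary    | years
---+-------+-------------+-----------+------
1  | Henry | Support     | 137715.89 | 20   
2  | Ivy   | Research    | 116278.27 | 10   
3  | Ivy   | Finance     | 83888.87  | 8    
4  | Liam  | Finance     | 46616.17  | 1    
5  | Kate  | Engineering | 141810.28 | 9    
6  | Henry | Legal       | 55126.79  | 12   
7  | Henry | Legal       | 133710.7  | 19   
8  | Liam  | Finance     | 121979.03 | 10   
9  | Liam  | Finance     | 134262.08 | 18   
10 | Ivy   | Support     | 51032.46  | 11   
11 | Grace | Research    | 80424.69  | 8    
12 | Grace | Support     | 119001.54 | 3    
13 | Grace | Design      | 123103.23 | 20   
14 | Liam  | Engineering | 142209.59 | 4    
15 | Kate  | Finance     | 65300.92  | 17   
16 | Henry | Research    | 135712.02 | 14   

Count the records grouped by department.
SELECT department, COUNT(*) as count
FROM employees
GROUP BY department

Result:
  Design: 1
  Engineering: 2
  Finance: 5
  Legal: 2
  Research: 3
  Support: 3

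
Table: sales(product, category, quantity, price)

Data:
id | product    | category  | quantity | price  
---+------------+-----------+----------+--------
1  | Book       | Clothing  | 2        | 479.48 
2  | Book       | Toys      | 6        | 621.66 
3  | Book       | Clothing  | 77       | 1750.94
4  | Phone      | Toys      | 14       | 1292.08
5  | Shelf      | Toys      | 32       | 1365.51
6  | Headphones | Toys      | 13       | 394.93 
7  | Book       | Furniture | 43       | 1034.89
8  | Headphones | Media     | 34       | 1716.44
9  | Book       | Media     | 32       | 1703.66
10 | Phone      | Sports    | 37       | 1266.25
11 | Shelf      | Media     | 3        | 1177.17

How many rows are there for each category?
SELECT category, COUNT(*) as count
FROM sales
GROUP BY category

Result:
  Clothing: 2
  Furniture: 1
  Media: 3
  Sports: 1
  Toys: 4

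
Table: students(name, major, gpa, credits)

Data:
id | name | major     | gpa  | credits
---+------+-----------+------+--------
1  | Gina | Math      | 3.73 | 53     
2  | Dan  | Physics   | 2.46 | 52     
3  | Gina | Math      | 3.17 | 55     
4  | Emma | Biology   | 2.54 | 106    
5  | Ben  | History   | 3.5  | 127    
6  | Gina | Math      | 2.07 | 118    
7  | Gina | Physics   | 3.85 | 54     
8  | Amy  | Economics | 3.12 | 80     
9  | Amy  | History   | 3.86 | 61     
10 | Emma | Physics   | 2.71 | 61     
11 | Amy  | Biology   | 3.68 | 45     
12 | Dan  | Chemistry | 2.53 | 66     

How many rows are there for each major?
SELECT major, COUNT(*) as count
FROM students
GROUP BY major

Result:
  Biology: 2
  Chemistry: 1
  Economics: 1
  History: 2
  Math: 3
  Physics: 3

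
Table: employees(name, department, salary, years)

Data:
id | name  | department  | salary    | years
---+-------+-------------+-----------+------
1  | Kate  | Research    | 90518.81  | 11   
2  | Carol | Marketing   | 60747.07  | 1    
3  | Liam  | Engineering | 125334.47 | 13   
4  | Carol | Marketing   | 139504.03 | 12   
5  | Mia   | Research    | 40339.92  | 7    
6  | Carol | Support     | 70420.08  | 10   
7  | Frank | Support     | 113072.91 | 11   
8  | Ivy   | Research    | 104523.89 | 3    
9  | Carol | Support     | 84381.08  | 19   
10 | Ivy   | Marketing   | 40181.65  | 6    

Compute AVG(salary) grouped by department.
SELECT department, AVG(salary) as result
FROM employees
GROUP BY department

Result:
  Engineering: 125334.47
  Marketing: 80144.25
  Research: 78460.87
  Support: 89291.36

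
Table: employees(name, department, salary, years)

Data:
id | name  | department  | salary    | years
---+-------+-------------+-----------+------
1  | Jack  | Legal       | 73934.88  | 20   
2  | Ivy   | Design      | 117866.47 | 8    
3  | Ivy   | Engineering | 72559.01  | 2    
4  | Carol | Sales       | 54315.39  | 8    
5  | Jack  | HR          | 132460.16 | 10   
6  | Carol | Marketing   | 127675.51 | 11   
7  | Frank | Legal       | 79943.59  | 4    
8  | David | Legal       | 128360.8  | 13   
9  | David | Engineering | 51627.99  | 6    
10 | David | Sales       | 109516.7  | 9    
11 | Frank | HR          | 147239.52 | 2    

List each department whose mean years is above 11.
SELECT department, AVG(years)
FROM employees
GROUP BY department
HAVING AVG(years) > 11

Result:
  Legal: avg=12.33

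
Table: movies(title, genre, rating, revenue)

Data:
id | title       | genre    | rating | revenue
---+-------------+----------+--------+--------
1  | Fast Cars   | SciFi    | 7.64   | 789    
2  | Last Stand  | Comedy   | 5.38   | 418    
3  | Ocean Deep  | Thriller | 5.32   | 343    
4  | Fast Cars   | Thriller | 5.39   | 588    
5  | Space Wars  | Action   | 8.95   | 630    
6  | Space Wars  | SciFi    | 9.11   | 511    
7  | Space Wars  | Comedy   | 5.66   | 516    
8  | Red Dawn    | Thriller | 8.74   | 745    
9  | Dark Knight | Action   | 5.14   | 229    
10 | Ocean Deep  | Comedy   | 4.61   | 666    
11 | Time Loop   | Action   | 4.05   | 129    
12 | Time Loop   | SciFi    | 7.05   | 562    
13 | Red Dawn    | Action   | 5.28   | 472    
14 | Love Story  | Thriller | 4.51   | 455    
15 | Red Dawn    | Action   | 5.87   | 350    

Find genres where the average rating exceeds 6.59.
SELECT genre, AVG(rating)
FROM movies
GROUP BY genre
HAVING AVG(rating) > 6.59

Result:
  SciFi: avg=7.93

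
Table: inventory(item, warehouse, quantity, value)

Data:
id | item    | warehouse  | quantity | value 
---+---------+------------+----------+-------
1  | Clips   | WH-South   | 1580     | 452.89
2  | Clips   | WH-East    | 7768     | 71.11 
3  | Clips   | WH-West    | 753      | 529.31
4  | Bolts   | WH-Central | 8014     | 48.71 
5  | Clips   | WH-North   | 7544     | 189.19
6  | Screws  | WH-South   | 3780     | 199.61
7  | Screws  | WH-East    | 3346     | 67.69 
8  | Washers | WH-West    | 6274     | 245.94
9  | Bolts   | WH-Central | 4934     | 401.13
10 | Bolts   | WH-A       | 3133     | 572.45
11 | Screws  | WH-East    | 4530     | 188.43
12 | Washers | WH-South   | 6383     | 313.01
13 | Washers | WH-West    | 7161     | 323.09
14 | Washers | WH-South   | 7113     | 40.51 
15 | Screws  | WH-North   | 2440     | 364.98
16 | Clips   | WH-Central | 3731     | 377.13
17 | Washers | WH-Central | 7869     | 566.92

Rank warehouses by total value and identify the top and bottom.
SELECT warehouse, SUM(value)
FROM inventory
GROUP BY warehouse
ORDER BY SUM(value)

All groups:
  WH-East: 327.23
  WH-North: 554.17
  WH-A: 572.45
  WH-South: 1006.02
  WH-West: 1098.34
  WH-Central: 1393.89

Highest: WH-Central (1393.89)
Lowest: WH-East (327.23)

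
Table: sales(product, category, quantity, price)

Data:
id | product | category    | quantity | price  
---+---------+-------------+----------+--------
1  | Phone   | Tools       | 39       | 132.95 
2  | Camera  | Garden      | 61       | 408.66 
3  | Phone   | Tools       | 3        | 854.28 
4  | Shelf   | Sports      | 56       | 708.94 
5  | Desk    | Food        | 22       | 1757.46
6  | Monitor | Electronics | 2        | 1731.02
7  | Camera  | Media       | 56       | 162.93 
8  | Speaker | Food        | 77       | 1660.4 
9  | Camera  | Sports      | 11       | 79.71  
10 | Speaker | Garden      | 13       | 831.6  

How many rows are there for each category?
SELECT category, COUNT(*) as count
FROM sales
GROUP BY category

Result:
  Electronics: 1
  Food: 2
  Garden: 2
  Media: 1
  Sports: 2
  Tools: 2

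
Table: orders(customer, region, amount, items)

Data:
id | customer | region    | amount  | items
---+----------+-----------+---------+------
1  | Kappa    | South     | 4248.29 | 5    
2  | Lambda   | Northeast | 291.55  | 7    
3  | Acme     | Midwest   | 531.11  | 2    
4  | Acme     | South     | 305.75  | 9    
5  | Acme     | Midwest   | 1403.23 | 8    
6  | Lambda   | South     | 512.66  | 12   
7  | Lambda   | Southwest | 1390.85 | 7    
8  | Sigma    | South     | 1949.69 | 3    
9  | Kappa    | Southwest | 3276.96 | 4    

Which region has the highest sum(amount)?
SELECT region, SUM(amount) as val
FROM orders
GROUP BY region
ORDER BY val DESC
LIMIT 1

Result: South with sum(amount) = 7016.39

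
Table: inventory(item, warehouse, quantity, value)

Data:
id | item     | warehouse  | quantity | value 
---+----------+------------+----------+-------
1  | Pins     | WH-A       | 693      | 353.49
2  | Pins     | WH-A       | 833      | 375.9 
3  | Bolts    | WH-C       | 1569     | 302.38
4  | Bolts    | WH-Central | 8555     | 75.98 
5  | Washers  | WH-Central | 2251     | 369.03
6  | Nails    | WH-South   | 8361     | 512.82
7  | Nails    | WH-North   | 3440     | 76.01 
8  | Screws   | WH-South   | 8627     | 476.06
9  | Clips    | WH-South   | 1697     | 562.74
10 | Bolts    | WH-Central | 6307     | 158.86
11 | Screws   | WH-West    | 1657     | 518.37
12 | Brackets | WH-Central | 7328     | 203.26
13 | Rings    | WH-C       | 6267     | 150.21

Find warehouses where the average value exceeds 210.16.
SELECT warehouse, AVG(value)
FROM inventory
GROUP BY warehouse
HAVING AVG(value) > 210.16

Result:
  WH-A: avg=364.70
  WH-C: avg=226.30
  WH-South: avg=517.21
  WH-West: avg=518.37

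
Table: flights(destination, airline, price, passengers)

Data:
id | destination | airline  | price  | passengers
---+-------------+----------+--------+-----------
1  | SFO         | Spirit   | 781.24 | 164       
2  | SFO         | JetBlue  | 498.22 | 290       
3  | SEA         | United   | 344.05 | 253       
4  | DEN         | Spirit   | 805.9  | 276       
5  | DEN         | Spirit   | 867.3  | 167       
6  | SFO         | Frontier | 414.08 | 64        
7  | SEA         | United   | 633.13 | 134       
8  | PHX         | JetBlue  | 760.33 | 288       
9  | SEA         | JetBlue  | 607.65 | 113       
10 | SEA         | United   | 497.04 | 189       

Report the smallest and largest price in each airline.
SELECT airline, MIN(price), MAX(price)
FROM flights
GROUP BY airline

Result:
  Frontier: min=414.08, max=414.08
  JetBlue: min=498.22, max=760.33
  Spirit: min=781.24, max=867.30
  United: min=344.05, max=633.13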